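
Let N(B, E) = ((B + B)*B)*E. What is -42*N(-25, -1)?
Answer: 52500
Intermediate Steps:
N(B, E) = 2*E*B² (N(B, E) = ((2*B)*B)*E = (2*B²)*E = 2*E*B²)
-42*N(-25, -1) = -84*(-1)*(-25)² = -84*(-1)*625 = -42*(-1250) = 52500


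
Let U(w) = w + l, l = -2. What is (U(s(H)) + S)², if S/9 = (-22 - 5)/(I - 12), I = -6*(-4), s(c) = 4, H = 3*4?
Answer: 5329/16 ≈ 333.06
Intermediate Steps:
H = 12
I = 24
U(w) = -2 + w (U(w) = w - 2 = -2 + w)
S = -81/4 (S = 9*((-22 - 5)/(24 - 12)) = 9*(-27/12) = 9*(-27*1/12) = 9*(-9/4) = -81/4 ≈ -20.250)
(U(s(H)) + S)² = ((-2 + 4) - 81/4)² = (2 - 81/4)² = (-73/4)² = 5329/16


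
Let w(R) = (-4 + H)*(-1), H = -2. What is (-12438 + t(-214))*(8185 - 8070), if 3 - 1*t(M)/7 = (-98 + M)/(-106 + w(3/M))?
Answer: -7152333/5 ≈ -1.4305e+6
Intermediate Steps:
w(R) = 6 (w(R) = (-4 - 2)*(-1) = -6*(-1) = 6)
t(M) = 707/50 + 7*M/100 (t(M) = 21 - 7*(-98 + M)/(-106 + 6) = 21 - 7*(-98 + M)/(-100) = 21 - 7*(-98 + M)*(-1)/100 = 21 - 7*(49/50 - M/100) = 21 + (-343/50 + 7*M/100) = 707/50 + 7*M/100)
(-12438 + t(-214))*(8185 - 8070) = (-12438 + (707/50 + (7/100)*(-214)))*(8185 - 8070) = (-12438 + (707/50 - 749/50))*115 = (-12438 - 21/25)*115 = -310971/25*115 = -7152333/5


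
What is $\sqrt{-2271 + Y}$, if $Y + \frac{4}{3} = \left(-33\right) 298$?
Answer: $\frac{i \sqrt{108957}}{3} \approx 110.03 i$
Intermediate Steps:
$Y = - \frac{29506}{3}$ ($Y = - \frac{4}{3} - 9834 = - \frac{29506}{3} \approx -9835.3$)
$\sqrt{-2271 + Y} = \sqrt{-2271 - \frac{29506}{3}} = \sqrt{- \frac{36319}{3}} = \frac{i \sqrt{108957}}{3}$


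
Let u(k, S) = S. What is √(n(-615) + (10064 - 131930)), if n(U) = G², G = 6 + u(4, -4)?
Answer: I*√121862 ≈ 349.09*I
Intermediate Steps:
G = 2 (G = 6 - 4 = 2)
n(U) = 4 (n(U) = 2² = 4)
√(n(-615) + (10064 - 131930)) = √(4 + (10064 - 131930)) = √(4 - 121866) = √(-121862) = I*√121862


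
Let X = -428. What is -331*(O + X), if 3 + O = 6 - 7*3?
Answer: 147626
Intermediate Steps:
O = -18 (O = -3 + (6 - 7*3) = -3 + (6 - 21) = -3 - 15 = -18)
-331*(O + X) = -331*(-18 - 428) = -331*(-446) = 147626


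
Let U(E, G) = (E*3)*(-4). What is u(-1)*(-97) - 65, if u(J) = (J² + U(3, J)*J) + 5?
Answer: -4139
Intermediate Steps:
U(E, G) = -12*E (U(E, G) = (3*E)*(-4) = -12*E)
u(J) = 5 + J² - 36*J (u(J) = (J² + (-12*3)*J) + 5 = (J² - 36*J) + 5 = 5 + J² - 36*J)
u(-1)*(-97) - 65 = (5 + (-1)² - 36*(-1))*(-97) - 65 = (5 + 1 + 36)*(-97) - 65 = 42*(-97) - 65 = -4074 - 65 = -4139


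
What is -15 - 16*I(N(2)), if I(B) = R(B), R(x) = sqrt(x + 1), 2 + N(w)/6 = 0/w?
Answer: -15 - 16*I*sqrt(11) ≈ -15.0 - 53.066*I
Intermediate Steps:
N(w) = -12 (N(w) = -12 + 6*(0/w) = -12 + 6*0 = -12 + 0 = -12)
R(x) = sqrt(1 + x)
I(B) = sqrt(1 + B)
-15 - 16*I(N(2)) = -15 - 16*sqrt(1 - 12) = -15 - 16*I*sqrt(11)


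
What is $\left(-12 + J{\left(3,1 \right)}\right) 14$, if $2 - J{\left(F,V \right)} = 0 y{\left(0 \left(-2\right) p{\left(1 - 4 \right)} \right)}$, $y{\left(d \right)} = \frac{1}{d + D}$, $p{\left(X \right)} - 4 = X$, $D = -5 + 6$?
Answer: $-140$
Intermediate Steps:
$D = 1$
$p{\left(X \right)} = 4 + X$
$y{\left(d \right)} = \frac{1}{1 + d}$ ($y{\left(d \right)} = \frac{1}{d + 1} = \frac{1}{1 + d}$)
$J{\left(F,V \right)} = 2$ ($J{\left(F,V \right)} = 2 - \frac{0}{1 + 0 \left(-2\right) \left(4 + \left(1 - 4\right)\right)} = 2 - \frac{0}{1 + 0 \left(4 + \left(1 - 4\right)\right)} = 2 - \frac{0}{1 + 0 \left(4 - 3\right)} = 2 - \frac{0}{1 + 0 \cdot 1} = 2 - \frac{0}{1 + 0} = 2 - \frac{0}{1} = 2 - 0 \cdot 1 = 2 - 0 = 2 + 0 = 2$)
$\left(-12 + J{\left(3,1 \right)}\right) 14 = \left(-12 + 2\right) 14 = \left(-10\right) 14 = -140$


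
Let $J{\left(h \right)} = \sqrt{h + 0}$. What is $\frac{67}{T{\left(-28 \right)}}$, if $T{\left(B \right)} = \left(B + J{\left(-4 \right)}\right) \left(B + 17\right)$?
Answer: $\frac{469}{2167} + \frac{67 i}{4334} \approx 0.21643 + 0.015459 i$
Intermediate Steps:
$J{\left(h \right)} = \sqrt{h}$
$T{\left(B \right)} = \left(17 + B\right) \left(B + 2 i\right)$ ($T{\left(B \right)} = \left(B + \sqrt{-4}\right) \left(B + 17\right) = \left(B + 2 i\right) \left(17 + B\right) = \left(17 + B\right) \left(B + 2 i\right)$)
$\frac{67}{T{\left(-28 \right)}} = \frac{67}{\left(-28\right)^{2} + 34 i - 28 \left(17 + 2 i\right)} = \frac{67}{784 + 34 i - \left(476 + 56 i\right)} = \frac{67}{308 - 22 i} = 67 \frac{308 + 22 i}{95348} = \frac{67 \left(308 + 22 i\right)}{95348}$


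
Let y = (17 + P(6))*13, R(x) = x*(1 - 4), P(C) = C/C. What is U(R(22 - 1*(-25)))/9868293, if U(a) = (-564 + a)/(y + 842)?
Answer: -235/3539427756 ≈ -6.6395e-8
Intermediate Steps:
P(C) = 1
R(x) = -3*x (R(x) = x*(-3) = -3*x)
y = 234 (y = (17 + 1)*13 = 18*13 = 234)
U(a) = -141/269 + a/1076 (U(a) = (-564 + a)/(234 + 842) = (-564 + a)/1076 = (-564 + a)*(1/1076) = -141/269 + a/1076)
U(R(22 - 1*(-25)))/9868293 = (-141/269 + (-3*(22 - 1*(-25)))/1076)/9868293 = (-141/269 + (-3*(22 + 25))/1076)*(1/9868293) = (-141/269 + (-3*47)/1076)*(1/9868293) = (-141/269 + (1/1076)*(-141))*(1/9868293) = (-141/269 - 141/1076)*(1/9868293) = -705/1076*1/9868293 = -235/3539427756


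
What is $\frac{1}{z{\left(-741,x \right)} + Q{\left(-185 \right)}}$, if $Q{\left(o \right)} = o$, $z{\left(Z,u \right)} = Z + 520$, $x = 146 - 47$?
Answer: $- \frac{1}{406} \approx -0.0024631$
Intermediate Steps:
$x = 99$ ($x = 146 - 47 = 99$)
$z{\left(Z,u \right)} = 520 + Z$
$\frac{1}{z{\left(-741,x \right)} + Q{\left(-185 \right)}} = \frac{1}{\left(520 - 741\right) - 185} = \frac{1}{-221 - 185} = \frac{1}{-406} = - \frac{1}{406}$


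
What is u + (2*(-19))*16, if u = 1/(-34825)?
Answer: -21173601/34825 ≈ -608.00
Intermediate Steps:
u = -1/34825 ≈ -2.8715e-5
u + (2*(-19))*16 = -1/34825 + (2*(-19))*16 = -1/34825 - 38*16 = -1/34825 - 608 = -21173601/34825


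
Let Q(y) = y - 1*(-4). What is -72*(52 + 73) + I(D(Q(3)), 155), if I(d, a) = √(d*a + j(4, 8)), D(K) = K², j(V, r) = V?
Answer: -9000 + √7599 ≈ -8912.8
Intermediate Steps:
Q(y) = 4 + y (Q(y) = y + 4 = 4 + y)
I(d, a) = √(4 + a*d) (I(d, a) = √(d*a + 4) = √(a*d + 4) = √(4 + a*d))
-72*(52 + 73) + I(D(Q(3)), 155) = -72*(52 + 73) + √(4 + 155*(4 + 3)²) = -72*125 + √(4 + 155*7²) = -9000 + √(4 + 155*49) = -9000 + √(4 + 7595) = -9000 + √7599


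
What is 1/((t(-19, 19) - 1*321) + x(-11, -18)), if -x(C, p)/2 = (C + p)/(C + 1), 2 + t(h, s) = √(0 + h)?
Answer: -8220/2703211 - 25*I*√19/2703211 ≈ -0.0030408 - 4.0312e-5*I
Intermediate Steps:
t(h, s) = -2 + √h (t(h, s) = -2 + √(0 + h) = -2 + √h)
x(C, p) = -2*(C + p)/(1 + C) (x(C, p) = -2*(C + p)/(C + 1) = -2*(C + p)/(1 + C))
1/((t(-19, 19) - 1*321) + x(-11, -18)) = 1/(((-2 + √(-19)) - 1*321) + 2*(-1*(-11) - 1*(-18))/(1 - 11)) = 1/(((-2 + I*√19) - 321) + 2*(11 + 18)/(-10)) = 1/((-323 + I*√19) + 2*(-⅒)*29) = 1/((-323 + I*√19) - 29/5) = 1/(-1644/5 + I*√19)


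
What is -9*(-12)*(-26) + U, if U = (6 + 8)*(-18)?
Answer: -3060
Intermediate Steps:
U = -252 (U = 14*(-18) = -252)
-9*(-12)*(-26) + U = -9*(-12)*(-26) - 252 = 108*(-26) - 252 = -2808 - 252 = -3060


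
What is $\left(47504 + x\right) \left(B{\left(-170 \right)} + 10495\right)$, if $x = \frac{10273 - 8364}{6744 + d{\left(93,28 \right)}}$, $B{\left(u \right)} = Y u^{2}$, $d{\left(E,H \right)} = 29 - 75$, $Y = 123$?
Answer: $\frac{1134386939886695}{6698} \approx 1.6936 \cdot 10^{11}$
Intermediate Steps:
$d{\left(E,H \right)} = -46$ ($d{\left(E,H \right)} = 29 - 75 = -46$)
$B{\left(u \right)} = 123 u^{2}$
$x = \frac{1909}{6698}$ ($x = \frac{10273 - 8364}{6744 - 46} = \frac{1909}{6698} \approx 0.28501$)
$\left(47504 + x\right) \left(B{\left(-170 \right)} + 10495\right) = \left(47504 + \frac{1909}{6698}\right) \left(123 \left(-170\right)^{2} + 10495\right) = \frac{318183701 \left(123 \cdot 28900 + 10495\right)}{6698} = \frac{318183701 \left(3554700 + 10495\right)}{6698} = \frac{318183701}{6698} \cdot 3565195 = \frac{1134386939886695}{6698}$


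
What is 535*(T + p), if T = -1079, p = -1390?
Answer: -1320915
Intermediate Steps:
535*(T + p) = 535*(-1079 - 1390) = 535*(-2469) = -1320915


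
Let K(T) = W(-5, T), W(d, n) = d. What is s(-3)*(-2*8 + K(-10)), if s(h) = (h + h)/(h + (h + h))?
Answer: -14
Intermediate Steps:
s(h) = ⅔ (s(h) = (2*h)/(h + 2*h) = (2*h)/((3*h)) = (2*h)*(1/(3*h)) = ⅔)
K(T) = -5
s(-3)*(-2*8 + K(-10)) = 2*(-2*8 - 5)/3 = 2*(-16 - 5)/3 = (⅔)*(-21) = -14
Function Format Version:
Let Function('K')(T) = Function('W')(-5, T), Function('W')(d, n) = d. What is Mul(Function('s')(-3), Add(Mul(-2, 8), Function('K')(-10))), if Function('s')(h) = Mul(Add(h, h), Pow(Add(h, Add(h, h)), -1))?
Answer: -14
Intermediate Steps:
Function('s')(h) = Rational(2, 3) (Function('s')(h) = Mul(Mul(2, h), Pow(Add(h, Mul(2, h)), -1)) = Mul(Mul(2, h), Pow(Mul(3, h), -1)) = Mul(Mul(2, h), Mul(Rational(1, 3), Pow(h, -1))) = Rational(2, 3))
Function('K')(T) = -5
Mul(Function('s')(-3), Add(Mul(-2, 8), Function('K')(-10))) = Mul(Rational(2, 3), Add(Mul(-2, 8), -5)) = Mul(Rational(2, 3), Add(-16, -5)) = Mul(Rational(2, 3), -21) = -14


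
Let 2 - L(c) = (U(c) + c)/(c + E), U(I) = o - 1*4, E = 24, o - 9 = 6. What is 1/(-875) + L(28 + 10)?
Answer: 65563/54250 ≈ 1.2085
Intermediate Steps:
o = 15 (o = 9 + 6 = 15)
U(I) = 11 (U(I) = 15 - 1*4 = 15 - 4 = 11)
L(c) = 2 - (11 + c)/(24 + c) (L(c) = 2 - (11 + c)/(c + 24) = 2 - (11 + c)/(24 + c))
1/(-875) + L(28 + 10) = 1/(-875) + (37 + (28 + 10))/(24 + (28 + 10)) = -1/875 + (37 + 38)/(24 + 38) = -1/875 + 75/62 = 65563/54250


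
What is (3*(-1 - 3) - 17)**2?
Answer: 841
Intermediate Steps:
(3*(-1 - 3) - 17)**2 = (3*(-4) - 17)**2 = (-12 - 17)**2 = (-29)**2 = 841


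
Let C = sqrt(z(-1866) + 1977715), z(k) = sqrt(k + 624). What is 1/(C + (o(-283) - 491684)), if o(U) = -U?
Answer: -1/(491401 - sqrt(1977715 + 3*I*sqrt(138))) ≈ -2.0408e-6 - 5.2187e-14*I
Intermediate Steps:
z(k) = sqrt(624 + k)
C = sqrt(1977715 + 3*I*sqrt(138)) (C = sqrt(sqrt(624 - 1866) + 1977715) = sqrt(sqrt(-1242) + 1977715) = sqrt(3*I*sqrt(138) + 1977715) = sqrt(1977715 + 3*I*sqrt(138)) ≈ 1406.3 + 0.01*I)
1/(C + (o(-283) - 491684)) = 1/(sqrt(1977715 + 3*I*sqrt(138)) + (-1*(-283) - 491684)) = 1/(sqrt(1977715 + 3*I*sqrt(138)) + (283 - 491684)) = 1/(sqrt(1977715 + 3*I*sqrt(138)) - 491401) = 1/(-491401 + sqrt(1977715 + 3*I*sqrt(138)))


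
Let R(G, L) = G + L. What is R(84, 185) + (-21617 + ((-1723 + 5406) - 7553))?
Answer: -25218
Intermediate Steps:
R(84, 185) + (-21617 + ((-1723 + 5406) - 7553)) = (84 + 185) + (-21617 + ((-1723 + 5406) - 7553)) = 269 + (-21617 + (3683 - 7553)) = 269 + (-21617 - 3870) = 269 - 25487 = -25218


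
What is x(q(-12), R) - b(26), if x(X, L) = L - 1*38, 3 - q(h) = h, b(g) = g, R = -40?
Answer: -104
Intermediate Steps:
q(h) = 3 - h
x(X, L) = -38 + L (x(X, L) = L - 38 = -38 + L)
x(q(-12), R) - b(26) = (-38 - 40) - 1*26 = -78 - 26 = -104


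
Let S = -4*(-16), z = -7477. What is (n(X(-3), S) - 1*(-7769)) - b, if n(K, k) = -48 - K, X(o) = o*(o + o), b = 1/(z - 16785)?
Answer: 186890187/24262 ≈ 7703.0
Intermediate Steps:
b = -1/24262 (b = 1/(-7477 - 16785) = 1/(-24262) = -1/24262 ≈ -4.1217e-5)
X(o) = 2*o**2 (X(o) = o*(2*o) = 2*o**2)
S = 64
(n(X(-3), S) - 1*(-7769)) - b = ((-48 - 2*(-3)**2) - 1*(-7769)) - 1*(-1/24262) = ((-48 - 2*9) + 7769) + 1/24262 = ((-48 - 1*18) + 7769) + 1/24262 = ((-48 - 18) + 7769) + 1/24262 = (-66 + 7769) + 1/24262 = 7703 + 1/24262 = 186890187/24262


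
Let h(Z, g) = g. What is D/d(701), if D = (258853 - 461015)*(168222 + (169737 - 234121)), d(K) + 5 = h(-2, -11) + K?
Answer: -20992097756/685 ≈ -3.0645e+7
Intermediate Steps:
d(K) = -16 + K (d(K) = -5 + (-11 + K) = -16 + K)
D = -20992097756 (D = -202162*(168222 - 64384) = -202162*103838 = -20992097756)
D/d(701) = -20992097756/(-16 + 701) = -20992097756/685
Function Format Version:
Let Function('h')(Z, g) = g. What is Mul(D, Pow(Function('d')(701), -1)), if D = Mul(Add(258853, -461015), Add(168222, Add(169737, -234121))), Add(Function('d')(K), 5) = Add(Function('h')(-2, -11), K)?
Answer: Rational(-20992097756, 685) ≈ -3.0645e+7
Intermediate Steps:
Function('d')(K) = Add(-16, K) (Function('d')(K) = Add(-5, Add(-11, K)) = Add(-16, K))
D = -20992097756 (D = Mul(-202162, Add(168222, -64384)) = Mul(-202162, 103838) = -20992097756)
Mul(D, Pow(Function('d')(701), -1)) = Mul(-20992097756, Pow(Add(-16, 701), -1)) = Mul(-20992097756, Pow(685, -1)) = Mul(-20992097756, Rational(1, 685)) = Rational(-20992097756, 685)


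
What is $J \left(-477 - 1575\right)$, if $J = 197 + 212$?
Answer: $-839268$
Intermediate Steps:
$J = 409$
$J \left(-477 - 1575\right) = 409 \left(-477 - 1575\right) = 409 \left(-2052\right) = -839268$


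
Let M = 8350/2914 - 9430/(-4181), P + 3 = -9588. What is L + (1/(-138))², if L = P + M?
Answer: -1112064138939011/116010658548 ≈ -9585.9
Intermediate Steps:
P = -9591 (P = -3 - 9588 = -9591)
M = 31195185/6091717 (M = 8350*(1/2914) - 9430*(-1/4181) = 4175/1457 + 9430/4181 = 31195185/6091717 ≈ 5.1209)
L = -58394462562/6091717 (L = -9591 + 31195185/6091717 = -58394462562/6091717 ≈ -9585.9)
L + (1/(-138))² = -58394462562/6091717 + (1/(-138))² = -58394462562/6091717 + (-1/138)² = -58394462562/6091717 + 1/19044 = -1112064138939011/116010658548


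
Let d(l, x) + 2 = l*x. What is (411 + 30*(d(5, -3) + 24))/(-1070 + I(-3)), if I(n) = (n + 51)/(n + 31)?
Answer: -4347/7478 ≈ -0.58131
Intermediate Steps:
d(l, x) = -2 + l*x
I(n) = (51 + n)/(31 + n)
(411 + 30*(d(5, -3) + 24))/(-1070 + I(-3)) = (411 + 30*((-2 + 5*(-3)) + 24))/(-1070 + (51 - 3)/(31 - 3)) = (411 + 30*((-2 - 15) + 24))/(-1070 + 48/28) = (411 + 30*(-17 + 24))/(-1070 + (1/28)*48) = (411 + 30*7)/(-1070 + 12/7) = (411 + 210)/(-7478/7) = 621*(-7/7478) = -4347/7478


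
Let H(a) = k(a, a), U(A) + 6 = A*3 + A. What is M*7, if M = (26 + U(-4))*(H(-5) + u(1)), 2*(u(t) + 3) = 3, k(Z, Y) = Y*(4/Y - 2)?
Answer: 350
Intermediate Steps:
U(A) = -6 + 4*A (U(A) = -6 + (A*3 + A) = -6 + (3*A + A) = -6 + 4*A)
k(Z, Y) = Y*(-2 + 4/Y)
H(a) = 4 - 2*a
u(t) = -3/2 (u(t) = -3 + (½)*3 = -3 + 3/2 = -3/2)
M = 50 (M = (26 + (-6 + 4*(-4)))*((4 - 2*(-5)) - 3/2) = (26 + (-6 - 16))*((4 + 10) - 3/2) = (26 - 22)*(14 - 3/2) = 4*(25/2) = 50)
M*7 = 50*7 = 350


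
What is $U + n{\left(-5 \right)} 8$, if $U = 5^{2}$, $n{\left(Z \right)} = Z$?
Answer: $-15$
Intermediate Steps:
$U = 25$
$U + n{\left(-5 \right)} 8 = 25 - 40 = -15$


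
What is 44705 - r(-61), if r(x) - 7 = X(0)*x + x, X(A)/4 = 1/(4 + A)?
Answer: 44820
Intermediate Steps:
X(A) = 4/(4 + A)
r(x) = 7 + 2*x (r(x) = 7 + ((4/(4 + 0))*x + x) = 7 + ((4/4)*x + x) = 7 + ((4*(1/4))*x + x) = 7 + (1*x + x) = 7 + (x + x) = 7 + 2*x)
44705 - r(-61) = 44705 - (7 + 2*(-61)) = 44705 - (7 - 122) = 44705 - 1*(-115) = 44705 + 115 = 44820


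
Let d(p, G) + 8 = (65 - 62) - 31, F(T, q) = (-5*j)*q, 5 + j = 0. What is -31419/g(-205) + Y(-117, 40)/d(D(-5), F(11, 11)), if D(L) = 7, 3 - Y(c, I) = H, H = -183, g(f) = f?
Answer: 182159/1230 ≈ 148.10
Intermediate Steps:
j = -5 (j = -5 + 0 = -5)
Y(c, I) = 186 (Y(c, I) = 3 - 1*(-183) = 3 + 183 = 186)
F(T, q) = 25*q (F(T, q) = (-5*(-5))*q = 25*q)
d(p, G) = -36 (d(p, G) = -8 + ((65 - 62) - 31) = -8 + (3 - 31) = -8 - 28 = -36)
-31419/g(-205) + Y(-117, 40)/d(D(-5), F(11, 11)) = -31419/(-205) + 186/(-36) = -31419*(-1/205) + 186*(-1/36) = 31419/205 - 31/6 = 182159/1230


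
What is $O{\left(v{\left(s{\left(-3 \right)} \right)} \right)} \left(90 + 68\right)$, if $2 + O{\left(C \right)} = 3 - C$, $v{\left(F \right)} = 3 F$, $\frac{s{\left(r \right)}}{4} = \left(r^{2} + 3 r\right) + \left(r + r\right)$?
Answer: $11534$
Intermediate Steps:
$s{\left(r \right)} = 4 r^{2} + 20 r$ ($s{\left(r \right)} = 4 \left(\left(r^{2} + 3 r\right) + \left(r + r\right)\right) = 4 \left(\left(r^{2} + 3 r\right) + 2 r\right) = 4 \left(r^{2} + 5 r\right) = 4 r^{2} + 20 r$)
$O{\left(C \right)} = 1 - C$ ($O{\left(C \right)} = -2 - \left(-3 + C\right) = 1 - C$)
$O{\left(v{\left(s{\left(-3 \right)} \right)} \right)} \left(90 + 68\right) = \left(1 - 3 \cdot 4 \left(-3\right) \left(5 - 3\right)\right) \left(90 + 68\right) = \left(1 - 3 \cdot 4 \left(-3\right) 2\right) 158 = \left(1 - 3 \left(-24\right)\right) 158 = \left(1 - -72\right) 158 = \left(1 + 72\right) 158 = 73 \cdot 158 = 11534$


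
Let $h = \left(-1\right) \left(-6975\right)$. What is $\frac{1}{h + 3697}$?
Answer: $\frac{1}{10672} \approx 9.3703 \cdot 10^{-5}$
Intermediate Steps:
$h = 6975$
$\frac{1}{h + 3697} = \frac{1}{6975 + 3697} = \frac{1}{10672}$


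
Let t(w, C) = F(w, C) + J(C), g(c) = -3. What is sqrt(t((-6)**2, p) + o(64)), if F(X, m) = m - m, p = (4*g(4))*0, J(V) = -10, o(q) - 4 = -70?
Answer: 2*I*sqrt(19) ≈ 8.7178*I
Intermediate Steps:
o(q) = -66 (o(q) = 4 - 70 = -66)
p = 0 (p = (4*(-3))*0 = -12*0 = 0)
F(X, m) = 0
t(w, C) = -10 (t(w, C) = 0 - 10 = -10)
sqrt(t((-6)**2, p) + o(64)) = sqrt(-10 - 66) = sqrt(-76) = 2*I*sqrt(19)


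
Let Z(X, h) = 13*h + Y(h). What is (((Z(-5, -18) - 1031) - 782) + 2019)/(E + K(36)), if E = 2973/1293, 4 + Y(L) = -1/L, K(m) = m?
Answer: -247825/297126 ≈ -0.83407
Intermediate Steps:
Y(L) = -4 - 1/L
Z(X, h) = -4 - 1/h + 13*h (Z(X, h) = 13*h + (-4 - 1/h) = -4 - 1/h + 13*h)
E = 991/431 (E = 2973*(1/1293) = 991/431 ≈ 2.2993)
(((Z(-5, -18) - 1031) - 782) + 2019)/(E + K(36)) = ((((-4 - 1/(-18) + 13*(-18)) - 1031) - 782) + 2019)/(991/431 + 36) = ((((-4 - 1*(-1/18) - 234) - 1031) - 782) + 2019)/(16507/431) = ((((-4 + 1/18 - 234) - 1031) - 782) + 2019)*(431/16507) = (((-4283/18 - 1031) - 782) + 2019)*(431/16507) = ((-22841/18 - 782) + 2019)*(431/16507) = (-36917/18 + 2019)*(431/16507) = -575/18*431/16507 = -247825/297126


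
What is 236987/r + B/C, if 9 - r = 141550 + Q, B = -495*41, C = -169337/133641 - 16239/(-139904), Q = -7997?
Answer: 50668677849698666557/2873964026449256 ≈ 17630.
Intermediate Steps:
C = -21520727449/18696910464 (C = -169337*1/133641 - 16239*(-1/139904) = -169337/133641 + 16239/139904 = -21520727449/18696910464 ≈ -1.1510)
B = -20295
r = -133544 (r = 9 - (141550 - 7997) = 9 - 1*133553 = 9 - 133553 = -133544)
236987/r + B/C = 236987/(-133544) - 20295/(-21520727449/18696910464) = 236987*(-1/133544) - 20295*(-18696910464/21520727449) = -236987/133544 + 379453797866880/21520727449 = 50668677849698666557/2873964026449256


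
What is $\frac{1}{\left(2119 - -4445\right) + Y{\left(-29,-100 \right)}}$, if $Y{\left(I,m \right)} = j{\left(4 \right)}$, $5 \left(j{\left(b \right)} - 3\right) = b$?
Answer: $\frac{5}{32839} \approx 0.00015226$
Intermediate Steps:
$j{\left(b \right)} = 3 + \frac{b}{5}$
$Y{\left(I,m \right)} = \frac{19}{5}$ ($Y{\left(I,m \right)} = 3 + \frac{1}{5} \cdot 4 = 3 + \frac{4}{5} = \frac{19}{5}$)
$\frac{1}{\left(2119 - -4445\right) + Y{\left(-29,-100 \right)}} = \frac{1}{\left(2119 - -4445\right) + \frac{19}{5}} = \frac{1}{\left(2119 + 4445\right) + \frac{19}{5}} = \frac{1}{6564 + \frac{19}{5}} = \frac{1}{\frac{32839}{5}} = \frac{5}{32839}$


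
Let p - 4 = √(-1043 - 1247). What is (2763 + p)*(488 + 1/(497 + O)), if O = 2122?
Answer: 3536427991/2619 + 1278073*I*√2290/2619 ≈ 1.3503e+6 + 23353.0*I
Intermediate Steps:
p = 4 + I*√2290 (p = 4 + √(-1043 - 1247) = 4 + √(-2290) = 4 + I*√2290 ≈ 4.0 + 47.854*I)
(2763 + p)*(488 + 1/(497 + O)) = (2763 + (4 + I*√2290))*(488 + 1/(497 + 2122)) = (2767 + I*√2290)*(488 + 1/2619) = (2767 + I*√2290)*(1278073/2619) = 3536427991/2619 + 1278073*I*√2290/2619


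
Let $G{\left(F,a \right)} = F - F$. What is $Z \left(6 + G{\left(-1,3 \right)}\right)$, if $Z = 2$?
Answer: $12$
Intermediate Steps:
$G{\left(F,a \right)} = 0$
$Z \left(6 + G{\left(-1,3 \right)}\right) = 2 \left(6 + 0\right) = 2 \cdot 6 = 12$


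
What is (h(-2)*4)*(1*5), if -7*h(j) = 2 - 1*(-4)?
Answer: -120/7 ≈ -17.143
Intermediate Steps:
h(j) = -6/7 (h(j) = -(2 - 1*(-4))/7 = -(2 + 4)/7 = -⅐*6 = -6/7)
(h(-2)*4)*(1*5) = (-6/7*4)*(1*5) = -24/7*5 = -120/7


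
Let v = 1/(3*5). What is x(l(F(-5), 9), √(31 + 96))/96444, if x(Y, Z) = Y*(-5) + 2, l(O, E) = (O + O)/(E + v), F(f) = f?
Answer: 511/6558192 ≈ 7.7918e-5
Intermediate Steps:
v = 1/15 ≈ 0.066667
l(O, E) = 2*O/(1/15 + E) (l(O, E) = (O + O)/(E + 1/15) = (2*O)/(1/15 + E) = 2*O/(1/15 + E))
x(Y, Z) = 2 - 5*Y (x(Y, Z) = -5*Y + 2 = 2 - 5*Y)
x(l(F(-5), 9), √(31 + 96))/96444 = (2 - 150*(-5)/(1 + 15*9))/96444 = (2 - 150*(-5)/(1 + 135))*(1/96444) = (2 - 150*(-5)/136)*(1/96444) = (2 - 5*(-75/68))*(1/96444) = (2 + 375/68)*(1/96444) = (511/68)*(1/96444) = 511/6558192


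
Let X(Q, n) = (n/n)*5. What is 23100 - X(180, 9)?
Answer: 23095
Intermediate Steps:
X(Q, n) = 5 (X(Q, n) = 1*5 = 5)
23100 - X(180, 9) = 23100 - 1*5 = 23100 - 5 = 23095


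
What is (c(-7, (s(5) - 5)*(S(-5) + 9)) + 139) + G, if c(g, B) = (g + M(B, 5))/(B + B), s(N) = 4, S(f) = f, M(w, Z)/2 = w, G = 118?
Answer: 2071/8 ≈ 258.88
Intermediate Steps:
M(w, Z) = 2*w
c(g, B) = (g + 2*B)/(2*B) (c(g, B) = (g + 2*B)/(B + B) = (g + 2*B)/((2*B)) = (g + 2*B)*(1/(2*B)) = (g + 2*B)/(2*B))
(c(-7, (s(5) - 5)*(S(-5) + 9)) + 139) + G = (((4 - 5)*(-5 + 9) + (1/2)*(-7))/(((4 - 5)*(-5 + 9))) + 139) + 118 = ((-1*4 - 7/2)/((-1*4)) + 139) + 118 = ((-4 - 7/2)/(-4) + 139) + 118 = (-1/4*(-15/2) + 139) + 118 = (15/8 + 139) + 118 = 1127/8 + 118 = 2071/8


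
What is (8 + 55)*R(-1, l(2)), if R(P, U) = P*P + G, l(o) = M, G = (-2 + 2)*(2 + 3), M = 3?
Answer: 63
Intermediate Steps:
G = 0 (G = 0*5 = 0)
l(o) = 3
R(P, U) = P² (R(P, U) = P*P + 0 = P² + 0 = P²)
(8 + 55)*R(-1, l(2)) = (8 + 55)*(-1)² = 63*1 = 63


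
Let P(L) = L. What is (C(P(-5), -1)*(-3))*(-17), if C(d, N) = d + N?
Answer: -306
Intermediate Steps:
C(d, N) = N + d
(C(P(-5), -1)*(-3))*(-17) = ((-1 - 5)*(-3))*(-17) = -6*(-3)*(-17) = 18*(-17) = -306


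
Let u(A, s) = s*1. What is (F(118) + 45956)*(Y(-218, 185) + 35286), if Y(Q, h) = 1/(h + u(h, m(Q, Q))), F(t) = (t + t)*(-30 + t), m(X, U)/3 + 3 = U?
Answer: 562707078934/239 ≈ 2.3544e+9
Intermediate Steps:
m(X, U) = -9 + 3*U
u(A, s) = s
F(t) = 2*t*(-30 + t) (F(t) = (2*t)*(-30 + t) = 2*t*(-30 + t))
Y(Q, h) = 1/(-9 + h + 3*Q) (Y(Q, h) = 1/(h + (-9 + 3*Q)) = 1/(-9 + h + 3*Q))
(F(118) + 45956)*(Y(-218, 185) + 35286) = (2*118*(-30 + 118) + 45956)*(1/(-9 + 185 + 3*(-218)) + 35286) = (2*118*88 + 45956)*(1/(-9 + 185 - 654) + 35286) = (20768 + 45956)*(1/(-478) + 35286) = 66724*(-1/478 + 35286) = 66724*(16866707/478) = 562707078934/239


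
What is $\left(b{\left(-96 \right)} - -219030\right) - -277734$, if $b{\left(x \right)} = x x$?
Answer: $505980$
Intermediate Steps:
$b{\left(x \right)} = x^{2}$
$\left(b{\left(-96 \right)} - -219030\right) - -277734 = \left(\left(-96\right)^{2} - -219030\right) - -277734 = \left(9216 + 219030\right) + 277734 = 228246 + 277734 = 505980$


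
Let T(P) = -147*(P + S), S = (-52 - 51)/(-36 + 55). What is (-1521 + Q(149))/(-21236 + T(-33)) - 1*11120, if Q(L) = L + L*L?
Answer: -3293850631/296174 ≈ -11121.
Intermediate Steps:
S = -103/19 ≈ -5.4211
Q(L) = L + L²
T(P) = 15141/19 - 147*P (T(P) = -147*(P - 103/19) = -147*(-103/19 + P) = 15141/19 - 147*P)
(-1521 + Q(149))/(-21236 + T(-33)) - 1*11120 = (-1521 + 149*(1 + 149))/(-21236 + (15141/19 - 147*(-33))) - 1*11120 = (-1521 + 149*150)/(-21236 + (15141/19 + 4851)) - 11120 = (-1521 + 22350)/(-21236 + 107310/19) - 11120 = 20829/(-296174/19) - 11120 = 20829*(-19/296174) - 11120 = -395751/296174 - 11120 = -3293850631/296174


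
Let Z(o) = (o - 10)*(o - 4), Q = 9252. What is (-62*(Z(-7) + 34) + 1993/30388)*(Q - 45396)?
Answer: 3762358924788/7597 ≈ 4.9524e+8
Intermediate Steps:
Z(o) = (-10 + o)*(-4 + o)
(-62*(Z(-7) + 34) + 1993/30388)*(Q - 45396) = (-62*((40 + (-7)² - 14*(-7)) + 34) + 1993/30388)*(9252 - 45396) = (-62*((40 + 49 + 98) + 34) + 1993*(1/30388))*(-36144) = (-62*(187 + 34) + 1993/30388)*(-36144) = (-62*221 + 1993/30388)*(-36144) = (-13702 + 1993/30388)*(-36144) = -416374383/30388*(-36144) = 3762358924788/7597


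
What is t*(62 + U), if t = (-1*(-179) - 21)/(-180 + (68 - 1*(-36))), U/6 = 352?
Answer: -85873/19 ≈ -4519.6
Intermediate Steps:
U = 2112 (U = 6*352 = 2112)
t = -79/38 (t = (179 - 21)/(-180 + (68 + 36)) = 158/(-180 + 104) = 158/(-76) = 158*(-1/76) = -79/38 ≈ -2.0789)
t*(62 + U) = -79*(62 + 2112)/38 = -79/38*2174 = -85873/19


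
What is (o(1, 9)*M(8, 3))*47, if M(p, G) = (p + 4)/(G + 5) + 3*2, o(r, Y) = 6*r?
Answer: 2115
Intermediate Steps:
M(p, G) = 6 + (4 + p)/(5 + G) (M(p, G) = (4 + p)/(5 + G) + 6 = 6 + (4 + p)/(5 + G))
(o(1, 9)*M(8, 3))*47 = ((6*1)*((34 + 8 + 6*3)/(5 + 3)))*47 = (6*((34 + 8 + 18)/8))*47 = (6*((⅛)*60))*47 = (6*(15/2))*47 = 45*47 = 2115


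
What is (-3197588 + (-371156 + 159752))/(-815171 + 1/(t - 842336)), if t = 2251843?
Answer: 600624760868/143623653837 ≈ 4.1819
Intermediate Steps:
(-3197588 + (-371156 + 159752))/(-815171 + 1/(t - 842336)) = (-3197588 + (-371156 + 159752))/(-815171 + 1/(2251843 - 842336)) = (-3197588 - 211404)/(-815171 + 1/1409507) = -3408992/(-815171 + 1/1409507) = -3408992/(-1148989230696/1409507) = -3408992*(-1409507/1148989230696) = 600624760868/143623653837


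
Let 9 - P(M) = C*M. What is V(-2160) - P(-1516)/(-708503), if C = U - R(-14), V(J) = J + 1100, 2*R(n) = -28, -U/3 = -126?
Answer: -750418899/708503 ≈ -1059.2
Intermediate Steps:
U = 378 (U = -3*(-126) = 378)
R(n) = -14 (R(n) = (½)*(-28) = -14)
V(J) = 1100 + J
C = 392 (C = 378 - 1*(-14) = 378 + 14 = 392)
P(M) = 9 - 392*M
V(-2160) - P(-1516)/(-708503) = (1100 - 2160) - (9 - 392*(-1516))/(-708503) = -1060 - (9 + 594272)*(-1)/708503 = -1060 - 594281*(-1)/708503 = -1060 - 1*(-594281/708503) = -1060 + 594281/708503 = -750418899/708503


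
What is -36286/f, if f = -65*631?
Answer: 36286/41015 ≈ 0.88470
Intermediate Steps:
f = -41015
-36286/f = -36286/(-41015) = -36286*(-1/41015) = 36286/41015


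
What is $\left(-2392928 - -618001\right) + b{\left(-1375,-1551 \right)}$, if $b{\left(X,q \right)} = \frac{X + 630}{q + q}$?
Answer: $- \frac{5505822809}{3102} \approx -1.7749 \cdot 10^{6}$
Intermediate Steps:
$b{\left(X,q \right)} = \frac{630 + X}{2 q}$
$\left(-2392928 - -618001\right) + b{\left(-1375,-1551 \right)} = \left(-2392928 - -618001\right) + \frac{630 - 1375}{2 \left(-1551\right)} = \left(-2392928 + \left(-586251 + 1204252\right)\right) + \frac{1}{2} \left(- \frac{1}{1551}\right) \left(-745\right) = \left(-2392928 + 618001\right) + \frac{745}{3102} = -1774927 + \frac{745}{3102} = - \frac{5505822809}{3102}$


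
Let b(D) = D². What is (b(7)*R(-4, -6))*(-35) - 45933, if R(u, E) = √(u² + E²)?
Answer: -45933 - 3430*√13 ≈ -58300.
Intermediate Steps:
R(u, E) = √(E² + u²)
(b(7)*R(-4, -6))*(-35) - 45933 = (7²*√((-6)² + (-4)²))*(-35) - 45933 = (49*√(36 + 16))*(-35) - 45933 = (49*√52)*(-35) - 45933 = (49*(2*√13))*(-35) - 45933 = (98*√13)*(-35) - 45933 = -3430*√13 - 45933 = -45933 - 3430*√13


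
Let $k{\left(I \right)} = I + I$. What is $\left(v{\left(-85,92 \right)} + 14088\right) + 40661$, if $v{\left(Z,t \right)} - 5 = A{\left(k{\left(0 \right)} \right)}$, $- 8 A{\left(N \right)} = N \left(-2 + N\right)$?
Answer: $54754$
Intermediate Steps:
$k{\left(I \right)} = 2 I$
$A{\left(N \right)} = - \frac{N \left(-2 + N\right)}{8}$
$v{\left(Z,t \right)} = 5$ ($v{\left(Z,t \right)} = 5 + \frac{2 \cdot 0 \left(2 - 2 \cdot 0\right)}{8} = 5 + \frac{1}{8} \cdot 0 \left(2 - 0\right) = 5 + \frac{1}{8} \cdot 0 \left(2 + 0\right) = 5 + \frac{1}{8} \cdot 0 \cdot 2 = 5 + 0 = 5$)
$\left(v{\left(-85,92 \right)} + 14088\right) + 40661 = \left(5 + 14088\right) + 40661 = 14093 + 40661 = 54754$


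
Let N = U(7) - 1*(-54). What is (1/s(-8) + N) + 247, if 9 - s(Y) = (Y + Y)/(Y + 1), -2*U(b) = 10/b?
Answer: 98843/329 ≈ 300.43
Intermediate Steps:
U(b) = -5/b
s(Y) = 9 - 2*Y/(1 + Y) (s(Y) = 9 - (Y + Y)/(Y + 1) = 9 - 2*Y/(1 + Y))
N = 373/7 (N = -5/7 - 1*(-54) = -5*⅐ + 54 = -5/7 + 54 = 373/7 ≈ 53.286)
(1/s(-8) + N) + 247 = (1/((9 + 7*(-8))/(1 - 8)) + 373/7) + 247 = (1/((9 - 56)/(-7)) + 373/7) + 247 = (1/(-⅐*(-47)) + 373/7) + 247 = (1/(47/7) + 373/7) + 247 = (7/47 + 373/7) + 247 = 17580/329 + 247 = 98843/329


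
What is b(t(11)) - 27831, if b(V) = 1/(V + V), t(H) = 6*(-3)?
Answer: -1001917/36 ≈ -27831.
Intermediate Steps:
t(H) = -18
b(V) = 1/(2*V)
b(t(11)) - 27831 = (1/2)/(-18) - 27831 = (1/2)*(-1/18) - 27831 = -1/36 - 27831 = -1001917/36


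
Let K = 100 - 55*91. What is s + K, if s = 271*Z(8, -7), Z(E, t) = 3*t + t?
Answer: -12493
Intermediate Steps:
K = -4905 (K = 100 - 5005 = -4905)
Z(E, t) = 4*t
s = -7588 (s = 271*(4*(-7)) = 271*(-28) = -7588)
s + K = -7588 - 4905 = -12493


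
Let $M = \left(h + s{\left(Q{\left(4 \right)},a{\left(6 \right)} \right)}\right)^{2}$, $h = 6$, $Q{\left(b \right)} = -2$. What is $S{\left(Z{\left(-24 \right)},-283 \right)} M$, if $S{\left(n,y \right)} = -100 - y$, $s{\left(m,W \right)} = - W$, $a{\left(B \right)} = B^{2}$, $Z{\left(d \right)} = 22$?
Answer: $164700$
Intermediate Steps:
$M = 900$ ($M = \left(6 - 6^{2}\right)^{2} = \left(6 - 36\right)^{2} = \left(-30\right)^{2} = 900$)
$S{\left(Z{\left(-24 \right)},-283 \right)} M = \left(-100 - -283\right) 900 = \left(-100 + 283\right) 900 = 183 \cdot 900 = 164700$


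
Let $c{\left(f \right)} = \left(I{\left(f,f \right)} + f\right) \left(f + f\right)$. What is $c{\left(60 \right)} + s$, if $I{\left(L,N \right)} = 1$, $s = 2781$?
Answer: $10101$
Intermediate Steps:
$c{\left(f \right)} = 2 f \left(1 + f\right)$ ($c{\left(f \right)} = \left(1 + f\right) \left(f + f\right) = \left(1 + f\right) 2 f = 2 f \left(1 + f\right)$)
$c{\left(60 \right)} + s = 2 \cdot 60 \left(1 + 60\right) + 2781 = 2 \cdot 60 \cdot 61 + 2781 = 7320 + 2781 = 10101$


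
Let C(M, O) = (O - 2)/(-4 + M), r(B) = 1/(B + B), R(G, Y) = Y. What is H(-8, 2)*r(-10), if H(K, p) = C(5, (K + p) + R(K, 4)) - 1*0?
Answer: 1/5 ≈ 0.20000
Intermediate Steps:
r(B) = 1/(2*B)
C(M, O) = (-2 + O)/(-4 + M)
H(K, p) = 2 + K + p (H(K, p) = (-2 + ((K + p) + 4))/(-4 + 5) - 1*0 = (-2 + (4 + K + p))/1 + 0 = 1*(2 + K + p) + 0 = (2 + K + p) + 0 = 2 + K + p)
H(-8, 2)*r(-10) = (2 - 8 + 2)*((1/2)/(-10)) = -2*(-1)/10 = -4*(-1/20) = 1/5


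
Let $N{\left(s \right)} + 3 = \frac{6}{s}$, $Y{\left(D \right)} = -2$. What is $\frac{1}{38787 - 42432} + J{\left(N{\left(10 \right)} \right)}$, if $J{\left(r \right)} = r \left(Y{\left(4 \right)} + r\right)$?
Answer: $\frac{192451}{18225} \approx 10.56$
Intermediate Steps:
$N{\left(s \right)} = -3 + \frac{6}{s}$
$J{\left(r \right)} = r \left(-2 + r\right)$
$\frac{1}{38787 - 42432} + J{\left(N{\left(10 \right)} \right)} = \frac{1}{38787 - 42432} + \left(-3 + \frac{6}{10}\right) \left(-2 - \left(3 - \frac{6}{10}\right)\right) = \frac{1}{-3645} + \left(-3 + 6 \cdot \frac{1}{10}\right) \left(-2 + \left(-3 + 6 \cdot \frac{1}{10}\right)\right) = - \frac{1}{3645} + \left(-3 + \frac{3}{5}\right) \left(-2 + \left(-3 + \frac{3}{5}\right)\right) = - \frac{1}{3645} - \frac{12 \left(-2 - \frac{12}{5}\right)}{5} = - \frac{1}{3645} - - \frac{264}{25} = - \frac{1}{3645} + \frac{264}{25} = \frac{192451}{18225}$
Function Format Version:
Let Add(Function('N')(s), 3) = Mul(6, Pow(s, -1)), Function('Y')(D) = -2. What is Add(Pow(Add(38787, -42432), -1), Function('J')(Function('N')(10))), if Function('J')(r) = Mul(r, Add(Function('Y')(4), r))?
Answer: Rational(192451, 18225) ≈ 10.560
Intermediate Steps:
Function('N')(s) = Add(-3, Mul(6, Pow(s, -1)))
Function('J')(r) = Mul(r, Add(-2, r))
Add(Pow(Add(38787, -42432), -1), Function('J')(Function('N')(10))) = Add(Pow(Add(38787, -42432), -1), Mul(Add(-3, Mul(6, Pow(10, -1))), Add(-2, Add(-3, Mul(6, Pow(10, -1)))))) = Add(Pow(-3645, -1), Mul(Add(-3, Mul(6, Rational(1, 10))), Add(-2, Add(-3, Mul(6, Rational(1, 10)))))) = Add(Rational(-1, 3645), Mul(Add(-3, Rational(3, 5)), Add(-2, Add(-3, Rational(3, 5))))) = Add(Rational(-1, 3645), Mul(Rational(-12, 5), Add(-2, Rational(-12, 5)))) = Add(Rational(-1, 3645), Mul(Rational(-12, 5), Rational(-22, 5))) = Add(Rational(-1, 3645), Rational(264, 25)) = Rational(192451, 18225)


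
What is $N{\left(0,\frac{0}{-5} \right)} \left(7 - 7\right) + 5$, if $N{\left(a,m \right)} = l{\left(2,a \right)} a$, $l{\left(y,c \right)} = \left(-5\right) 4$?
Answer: $5$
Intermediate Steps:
$l{\left(y,c \right)} = -20$
$N{\left(a,m \right)} = - 20 a$
$N{\left(0,\frac{0}{-5} \right)} \left(7 - 7\right) + 5 = \left(-20\right) 0 \left(7 - 7\right) + 5 = 0 \left(7 - 7\right) + 5 = 0 \cdot 0 + 5 = 0 + 5 = 5$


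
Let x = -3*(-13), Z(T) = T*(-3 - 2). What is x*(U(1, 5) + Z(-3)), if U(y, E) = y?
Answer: 624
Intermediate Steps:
Z(T) = -5*T (Z(T) = T*(-5) = -5*T)
x = 39
x*(U(1, 5) + Z(-3)) = 39*(1 - 5*(-3)) = 39*(1 + 15) = 39*16 = 624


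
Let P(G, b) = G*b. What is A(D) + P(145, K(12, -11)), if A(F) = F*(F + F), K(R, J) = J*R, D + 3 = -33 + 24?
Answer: -18852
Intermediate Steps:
D = -12 (D = -3 + (-33 + 24) = -3 - 9 = -12)
A(F) = 2*F**2 (A(F) = F*(2*F) = 2*F**2)
A(D) + P(145, K(12, -11)) = 2*(-12)**2 + 145*(-11*12) = 2*144 + 145*(-132) = 288 - 19140 = -18852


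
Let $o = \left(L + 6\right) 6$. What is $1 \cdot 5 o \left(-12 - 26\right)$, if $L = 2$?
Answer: $-9120$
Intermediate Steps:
$o = 48$ ($o = \left(2 + 6\right) 6 = 8 \cdot 6 = 48$)
$1 \cdot 5 o \left(-12 - 26\right) = 1 \cdot 5 \cdot 48 \left(-12 - 26\right) = 5 \cdot 48 \left(-38\right) = 240 \left(-38\right) = -9120$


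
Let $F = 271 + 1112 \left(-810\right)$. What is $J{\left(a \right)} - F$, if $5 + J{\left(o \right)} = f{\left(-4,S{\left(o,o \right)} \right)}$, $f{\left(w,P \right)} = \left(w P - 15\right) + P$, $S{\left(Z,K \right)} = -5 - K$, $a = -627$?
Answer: $898563$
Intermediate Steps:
$F = -900449$ ($F = 271 - 900720 = -900449$)
$f{\left(w,P \right)} = -15 + P + P w$ ($f{\left(w,P \right)} = \left(P w - 15\right) + P = \left(-15 + P w\right) + P = -15 + P + P w$)
$J{\left(o \right)} = -5 + 3 o$ ($J{\left(o \right)} = -5 - \left(20 + o - \left(-5 - o\right) \left(-4\right)\right) = -5 - - 3 o = -5 + 3 o$)
$J{\left(a \right)} - F = \left(-5 + 3 \left(-627\right)\right) - -900449 = \left(-5 - 1881\right) + 900449 = -1886 + 900449 = 898563$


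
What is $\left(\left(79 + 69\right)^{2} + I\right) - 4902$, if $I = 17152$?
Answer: $34154$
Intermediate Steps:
$\left(\left(79 + 69\right)^{2} + I\right) - 4902 = \left(\left(79 + 69\right)^{2} + 17152\right) - 4902 = \left(148^{2} + 17152\right) - 4902 = \left(21904 + 17152\right) - 4902 = 39056 - 4902 = 34154$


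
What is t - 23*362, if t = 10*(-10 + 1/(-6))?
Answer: -25283/3 ≈ -8427.7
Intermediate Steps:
t = -305/3 (t = 10*(-10 - ⅙) = 10*(-61/6) = -305/3 ≈ -101.67)
t - 23*362 = -305/3 - 23*362 = -305/3 - 8326 = -25283/3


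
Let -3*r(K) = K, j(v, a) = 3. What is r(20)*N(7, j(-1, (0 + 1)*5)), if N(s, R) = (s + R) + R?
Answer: -260/3 ≈ -86.667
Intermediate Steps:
N(s, R) = s + 2*R (N(s, R) = (R + s) + R = s + 2*R)
r(K) = -K/3
r(20)*N(7, j(-1, (0 + 1)*5)) = (-⅓*20)*(7 + 2*3) = -20*(7 + 6)/3 = -20/3*13 = -260/3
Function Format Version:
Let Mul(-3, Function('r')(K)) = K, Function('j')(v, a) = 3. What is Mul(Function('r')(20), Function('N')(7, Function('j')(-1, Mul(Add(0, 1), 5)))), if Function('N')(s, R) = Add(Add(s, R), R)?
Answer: Rational(-260, 3) ≈ -86.667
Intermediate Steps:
Function('N')(s, R) = Add(s, Mul(2, R)) (Function('N')(s, R) = Add(Add(R, s), R) = Add(s, Mul(2, R)))
Function('r')(K) = Mul(Rational(-1, 3), K)
Mul(Function('r')(20), Function('N')(7, Function('j')(-1, Mul(Add(0, 1), 5)))) = Mul(Mul(Rational(-1, 3), 20), Add(7, Mul(2, 3))) = Mul(Rational(-20, 3), Add(7, 6)) = Mul(Rational(-20, 3), 13) = Rational(-260, 3)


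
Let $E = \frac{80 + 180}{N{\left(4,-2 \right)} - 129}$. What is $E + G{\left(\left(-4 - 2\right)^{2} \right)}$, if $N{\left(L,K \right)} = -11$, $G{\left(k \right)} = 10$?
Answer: $\frac{57}{7} \approx 8.1429$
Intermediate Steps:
$E = - \frac{13}{7}$ ($E = \frac{80 + 180}{-11 - 129} = \frac{260}{-140} = 260 \left(- \frac{1}{140}\right) = - \frac{13}{7} \approx -1.8571$)
$E + G{\left(\left(-4 - 2\right)^{2} \right)} = - \frac{13}{7} + 10 = \frac{57}{7}$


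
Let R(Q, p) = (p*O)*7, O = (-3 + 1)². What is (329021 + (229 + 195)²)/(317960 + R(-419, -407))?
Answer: 169599/102188 ≈ 1.6597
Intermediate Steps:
O = 4 (O = (-2)² = 4)
R(Q, p) = 28*p (R(Q, p) = (p*4)*7 = (4*p)*7 = 28*p)
(329021 + (229 + 195)²)/(317960 + R(-419, -407)) = (329021 + (229 + 195)²)/(317960 + 28*(-407)) = (329021 + 424²)/(317960 - 11396) = (329021 + 179776)/306564 = 508797*(1/306564) = 169599/102188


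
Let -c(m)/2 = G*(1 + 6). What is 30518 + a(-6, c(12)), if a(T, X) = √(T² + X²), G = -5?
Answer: 30518 + 2*√1234 ≈ 30588.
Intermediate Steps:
c(m) = 70 (c(m) = -(-10)*(1 + 6) = -(-10)*7 = -2*(-35) = 70)
30518 + a(-6, c(12)) = 30518 + √((-6)² + 70²) = 30518 + √(36 + 4900) = 30518 + √4936 = 30518 + 2*√1234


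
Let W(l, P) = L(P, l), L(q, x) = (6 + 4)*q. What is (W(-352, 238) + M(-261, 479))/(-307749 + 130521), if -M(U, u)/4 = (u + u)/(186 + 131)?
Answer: -187657/14045319 ≈ -0.013361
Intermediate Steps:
L(q, x) = 10*q
M(U, u) = -8*u/317 (M(U, u) = -4*(u + u)/(186 + 131) = -4*2*u/317 = -8*u/317)
W(l, P) = 10*P
(W(-352, 238) + M(-261, 479))/(-307749 + 130521) = (10*238 - 8/317*479)/(-307749 + 130521) = (2380 - 3832/317)/(-177228) = (750628/317)*(-1/177228) = -187657/14045319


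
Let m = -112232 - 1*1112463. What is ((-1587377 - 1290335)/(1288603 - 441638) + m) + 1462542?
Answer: 201445206643/846965 ≈ 2.3784e+5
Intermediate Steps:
m = -1224695 (m = -112232 - 1112463 = -1224695)
((-1587377 - 1290335)/(1288603 - 441638) + m) + 1462542 = ((-1587377 - 1290335)/(1288603 - 441638) - 1224695) + 1462542 = (-2877712/846965 - 1224695) + 1462542 = -1037276678387/846965 + 1462542 = 201445206643/846965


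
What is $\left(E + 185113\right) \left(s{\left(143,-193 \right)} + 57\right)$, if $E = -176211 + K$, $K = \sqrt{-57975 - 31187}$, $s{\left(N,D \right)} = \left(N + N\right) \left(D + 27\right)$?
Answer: $-422123938 - 47419 i \sqrt{89162} \approx -4.2212 \cdot 10^{8} - 1.4159 \cdot 10^{7} i$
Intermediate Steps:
$s{\left(N,D \right)} = 2 N \left(27 + D\right)$
$K = i \sqrt{89162}$ ($K = \sqrt{-89162} = i \sqrt{89162} \approx 298.6 i$)
$E = -176211 + i \sqrt{89162} \approx -1.7621 \cdot 10^{5} + 298.6 i$
$\left(E + 185113\right) \left(s{\left(143,-193 \right)} + 57\right) = \left(\left(-176211 + i \sqrt{89162}\right) + 185113\right) \left(2 \cdot 143 \left(27 - 193\right) + 57\right) = \left(8902 + i \sqrt{89162}\right) \left(2 \cdot 143 \left(-166\right) + 57\right) = \left(8902 + i \sqrt{89162}\right) \left(-47476 + 57\right) = \left(8902 + i \sqrt{89162}\right) \left(-47419\right) = -422123938 - 47419 i \sqrt{89162}$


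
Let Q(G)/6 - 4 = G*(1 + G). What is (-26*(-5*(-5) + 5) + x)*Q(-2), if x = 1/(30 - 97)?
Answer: -1881396/67 ≈ -28081.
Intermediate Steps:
Q(G) = 24 + 6*G*(1 + G) (Q(G) = 24 + 6*(G*(1 + G)) = 24 + 6*G*(1 + G))
x = -1/67 (x = 1/(-67) = -1/67 ≈ -0.014925)
(-26*(-5*(-5) + 5) + x)*Q(-2) = (-26*(-5*(-5) + 5) - 1/67)*(24 + 6*(-2) + 6*(-2)²) = (-26*(25 + 5) - 1/67)*(24 - 12 + 6*4) = (-26*30 - 1/67)*(24 - 12 + 24) = (-780 - 1/67)*36 = -52261/67*36 = -1881396/67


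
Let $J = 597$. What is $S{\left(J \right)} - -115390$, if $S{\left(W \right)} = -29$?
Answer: $115361$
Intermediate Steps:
$S{\left(J \right)} - -115390 = -29 - -115390 = -29 + 115390 = 115361$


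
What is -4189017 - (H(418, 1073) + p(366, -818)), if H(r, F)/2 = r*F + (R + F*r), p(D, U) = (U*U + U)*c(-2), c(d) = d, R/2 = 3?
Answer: -4646473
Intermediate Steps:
R = 6 (R = 2*3 = 6)
p(D, U) = -2*U - 2*U**2 (p(D, U) = (U*U + U)*(-2) = (U**2 + U)*(-2) = (U + U**2)*(-2) = -2*U - 2*U**2)
H(r, F) = 12 + 4*F*r (H(r, F) = 2*(r*F + (6 + F*r)) = 2*(F*r + (6 + F*r)) = 2*(6 + 2*F*r) = 12 + 4*F*r)
-4189017 - (H(418, 1073) + p(366, -818)) = -4189017 - ((12 + 4*1073*418) - 2*(-818)*(1 - 818)) = -4189017 - ((12 + 1794056) - 2*(-818)*(-817)) = -4189017 - (1794068 - 1336612) = -4189017 - 1*457456 = -4189017 - 457456 = -4646473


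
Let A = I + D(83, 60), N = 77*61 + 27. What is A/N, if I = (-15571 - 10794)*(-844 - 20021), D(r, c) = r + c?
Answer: 137526467/1181 ≈ 1.1645e+5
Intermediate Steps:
N = 4724 (N = 4697 + 27 = 4724)
D(r, c) = c + r
I = 550105725 (I = -26365*(-20865) = 550105725)
A = 550105868 (A = 550105725 + (60 + 83) = 550105725 + 143 = 550105868)
A/N = 550105868/4724 = 550105868*(1/4724) = 137526467/1181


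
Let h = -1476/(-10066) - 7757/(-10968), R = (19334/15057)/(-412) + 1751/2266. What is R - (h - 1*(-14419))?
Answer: -646608065395910221/44843906429784 ≈ -14419.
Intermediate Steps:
R = 1875605/2437083 (R = (19334*(1/15057))*(-1/412) + 1751*(1/2266) = (2762/2151)*(-1/412) + 17/22 = -1381/443106 + 17/22 = 1875605/2437083 ≈ 0.76961)
h = 47135365/55201944 (h = -1476*(-1/10066) - 7757*(-1/10968) = 738/5033 + 7757/10968 = 47135365/55201944 ≈ 0.85387)
R - (h - 1*(-14419)) = 1875605/2437083 - (47135365/55201944 - 1*(-14419)) = 1875605/2437083 - (47135365/55201944 + 14419) = 1875605/2437083 - 1*796003965901/55201944 = 1875605/2437083 - 796003965901/55201944 = -646608065395910221/44843906429784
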